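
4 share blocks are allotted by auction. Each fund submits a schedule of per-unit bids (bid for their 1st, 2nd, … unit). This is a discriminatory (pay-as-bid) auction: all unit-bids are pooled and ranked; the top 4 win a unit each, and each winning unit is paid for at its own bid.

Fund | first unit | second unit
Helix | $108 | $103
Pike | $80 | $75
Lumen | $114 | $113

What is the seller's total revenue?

Merging the schedules and taking the best 4: 114 (Lumen-1), 113 (Lumen-2), 108 (Helix-1), 103 (Helix-2)
Next rejected bid: $80 (not a price — pay-as-bid).
Each winning unit pays its own bid.
Revenue = 114 + 113 + 108 + 103 = $438.

Total revenue: $438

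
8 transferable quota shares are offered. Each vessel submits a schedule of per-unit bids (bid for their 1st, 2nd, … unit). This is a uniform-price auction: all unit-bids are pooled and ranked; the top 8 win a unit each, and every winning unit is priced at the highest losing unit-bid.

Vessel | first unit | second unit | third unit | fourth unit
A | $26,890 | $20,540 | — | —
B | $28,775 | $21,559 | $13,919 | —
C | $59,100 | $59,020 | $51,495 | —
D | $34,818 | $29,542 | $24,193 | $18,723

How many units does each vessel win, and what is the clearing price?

Merging the schedules and taking the best 8: 59,100 (C-1), 59,020 (C-2), 51,495 (C-3), 34,818 (D-1), 29,542 (D-2), 28,775 (B-1), 26,890 (A-1), 24,193 (D-3)
First bid not allocated: $21,559.
Allocation: A 1, B 1, C 3, D 3.

A 1, B 1, C 3, D 3; clearing price $21,559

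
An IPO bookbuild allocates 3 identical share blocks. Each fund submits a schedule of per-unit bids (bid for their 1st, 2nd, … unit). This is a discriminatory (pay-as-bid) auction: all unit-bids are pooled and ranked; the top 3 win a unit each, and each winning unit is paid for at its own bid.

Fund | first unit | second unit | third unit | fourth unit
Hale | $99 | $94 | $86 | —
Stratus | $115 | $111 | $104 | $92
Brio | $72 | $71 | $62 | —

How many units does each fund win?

Merging the schedules and taking the best 3: 115 (Stratus-1), 111 (Stratus-2), 104 (Stratus-3)
Next rejected bid: $99 (not a price — pay-as-bid).
Allocation: Stratus 3.

Stratus 3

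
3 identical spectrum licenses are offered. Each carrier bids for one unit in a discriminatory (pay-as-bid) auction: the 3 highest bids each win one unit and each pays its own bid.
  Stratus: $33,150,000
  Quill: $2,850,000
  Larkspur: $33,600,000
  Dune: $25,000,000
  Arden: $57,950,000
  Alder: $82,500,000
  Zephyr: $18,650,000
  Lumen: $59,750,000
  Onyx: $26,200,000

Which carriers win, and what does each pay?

Alder $82,500,000, Lumen $59,750,000, Arden $57,950,000

Ordering the bids: 82,500,000 (Alder), 59,750,000 (Lumen), 57,950,000 (Arden), 33,600,000 (Larkspur), 33,150,000 (Stratus), …
Winners (3 units): Alder, Lumen, Arden.
Each winner pays its own bid: Alder $82,500,000, Lumen $59,750,000, Arden $57,950,000.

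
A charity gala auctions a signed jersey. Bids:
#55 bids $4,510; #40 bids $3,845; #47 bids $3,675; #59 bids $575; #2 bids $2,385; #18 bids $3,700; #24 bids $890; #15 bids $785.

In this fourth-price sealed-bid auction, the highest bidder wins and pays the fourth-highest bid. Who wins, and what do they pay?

#55 pays $3,675

Bids in order: 4,510 (#55) > 3,845 (#40) > 3,700 (#18) > 3,675 (#47) > 2,385 (#2) > 890 (#24) > …
#55 wins; payment is bid #4 in the ranking = $3,675.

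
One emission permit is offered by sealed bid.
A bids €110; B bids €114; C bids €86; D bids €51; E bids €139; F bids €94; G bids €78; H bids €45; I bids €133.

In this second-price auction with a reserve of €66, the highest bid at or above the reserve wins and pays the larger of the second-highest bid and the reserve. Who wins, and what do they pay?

Bids in order: 139 (E) > 133 (I) > 114 (B) > 110 (A) > 94 (F) > 86 (C) > …
E has the top bid at or above the reserve (€139).
Second-highest bid €133 exceeds the reserve €66 → payment €133.

E pays €133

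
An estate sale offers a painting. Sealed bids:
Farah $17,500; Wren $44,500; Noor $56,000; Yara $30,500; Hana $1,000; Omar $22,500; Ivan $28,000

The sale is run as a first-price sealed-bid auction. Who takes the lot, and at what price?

Noor pays $56,000

Rule: the highest bidder wins and pays their own bid.
Sorting bids: 56,000 (Noor) > 44,500 (Wren) > 30,500 (Yara) > 28,000 (Ivan) > 22,500 (Omar) > 17,500 (Farah) > …
Noor has the highest bid and pays exactly that: $56,000.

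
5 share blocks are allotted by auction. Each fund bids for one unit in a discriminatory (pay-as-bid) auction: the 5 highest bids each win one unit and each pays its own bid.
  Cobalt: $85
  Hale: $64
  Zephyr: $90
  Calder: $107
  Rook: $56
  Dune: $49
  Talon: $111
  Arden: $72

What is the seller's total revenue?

Total revenue: $465

Sorting: 111 (Talon), 107 (Calder), 90 (Zephyr), 85 (Cobalt), 72 (Arden), 64 (Hale), 56 (Rook), …
Winners (5 units): Talon, Calder, Zephyr, Cobalt, Arden.
Total revenue = 111 + 107 + 90 + 85 + 72 = $465.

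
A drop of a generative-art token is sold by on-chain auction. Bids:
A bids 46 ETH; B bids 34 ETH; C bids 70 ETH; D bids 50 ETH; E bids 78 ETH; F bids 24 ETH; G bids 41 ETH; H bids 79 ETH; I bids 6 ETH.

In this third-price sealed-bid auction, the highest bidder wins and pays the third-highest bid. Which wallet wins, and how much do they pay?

H pays 70 ETH

Bids ranked: 79 (H) > 78 (E) > 70 (C) > 50 (D) > 46 (A) > 41 (G) > …
H wins; payment is bid #3 in the ranking = 70 ETH.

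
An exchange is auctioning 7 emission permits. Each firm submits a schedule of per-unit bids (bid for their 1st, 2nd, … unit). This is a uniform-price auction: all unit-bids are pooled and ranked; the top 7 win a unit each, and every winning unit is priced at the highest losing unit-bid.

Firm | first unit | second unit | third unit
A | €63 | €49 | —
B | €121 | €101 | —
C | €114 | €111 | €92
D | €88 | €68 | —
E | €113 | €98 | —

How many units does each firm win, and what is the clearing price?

B 2, C 3, E 2; clearing price €88

All unit-bids, highest first — top 7: 121 (B-1), 114 (C-1), 113 (E-1), 111 (C-2), 101 (B-2), 98 (E-2), 92 (C-3)
First bid not allocated: €88.
Allocation: B 2, C 3, E 2.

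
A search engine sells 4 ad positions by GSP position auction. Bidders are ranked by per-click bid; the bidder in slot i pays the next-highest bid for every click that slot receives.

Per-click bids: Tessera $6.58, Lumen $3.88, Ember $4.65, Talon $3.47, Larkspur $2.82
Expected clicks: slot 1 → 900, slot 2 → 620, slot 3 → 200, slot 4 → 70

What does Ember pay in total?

Ember pays $2405.60

Per-click bids in order: $6.58 (Tessera) > $4.65 (Ember) > $3.88 (Lumen) > $3.47 (Talon) > $2.82 (Larkspur)
Ember holds slot 2 → pays next bid $3.88 × 620 clicks = $2405.60.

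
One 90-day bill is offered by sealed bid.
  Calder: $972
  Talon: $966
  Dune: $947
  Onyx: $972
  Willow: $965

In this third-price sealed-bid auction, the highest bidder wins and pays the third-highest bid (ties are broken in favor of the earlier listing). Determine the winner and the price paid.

Calder pays $966

Rule: the highest bidder wins and pays the third-highest bid.
Bids ranked: 972 (Calder) > 972 (Onyx) > 966 (Talon) > 965 (Willow) > 947 (Dune)
Calder and Onyx tie at $972; tie-break gives it to Calder.
Calder wins; payment is bid #3 in the ranking = $966.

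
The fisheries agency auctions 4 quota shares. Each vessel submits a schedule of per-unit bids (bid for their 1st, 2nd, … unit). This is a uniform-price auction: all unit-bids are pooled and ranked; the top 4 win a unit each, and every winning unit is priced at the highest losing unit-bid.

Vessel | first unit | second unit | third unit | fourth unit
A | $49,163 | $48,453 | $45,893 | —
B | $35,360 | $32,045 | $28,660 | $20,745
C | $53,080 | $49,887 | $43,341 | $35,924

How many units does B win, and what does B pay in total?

Merging the schedules and taking the best 4: 53,080 (C-1), 49,887 (C-2), 49,163 (A-1), 48,453 (A-2)
The (k+1)-th unit-bid is $45,893.
B wins 0 unit(s) at $45,893 each.

B: 0 units, pays $0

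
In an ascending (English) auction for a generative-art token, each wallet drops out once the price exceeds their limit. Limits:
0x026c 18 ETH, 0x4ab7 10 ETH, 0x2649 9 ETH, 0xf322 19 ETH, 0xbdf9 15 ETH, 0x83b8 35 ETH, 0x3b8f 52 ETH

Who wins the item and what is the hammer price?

0x3b8f wins at 35 ETH

Limits in order: 52 (0x3b8f) > 35 (0x83b8) > 19 (0xf322) > 18 (0x026c) > 15 (0xbdf9) > 10 (0x4ab7) > …
Once the price passes 35 ETH, only 0x3b8f is left; the hammer falls at 0x83b8's limit of 35 ETH.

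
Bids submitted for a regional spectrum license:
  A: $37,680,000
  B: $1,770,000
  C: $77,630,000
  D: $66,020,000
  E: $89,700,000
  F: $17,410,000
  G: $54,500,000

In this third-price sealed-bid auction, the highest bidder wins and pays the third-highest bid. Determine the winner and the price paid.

Bids in order: 89,700,000 (E) > 77,630,000 (C) > 66,020,000 (D) > 54,500,000 (G) > 37,680,000 (A) > 17,410,000 (F) > …
E is highest; pays the third-highest bid, $66,020,000.

E pays $66,020,000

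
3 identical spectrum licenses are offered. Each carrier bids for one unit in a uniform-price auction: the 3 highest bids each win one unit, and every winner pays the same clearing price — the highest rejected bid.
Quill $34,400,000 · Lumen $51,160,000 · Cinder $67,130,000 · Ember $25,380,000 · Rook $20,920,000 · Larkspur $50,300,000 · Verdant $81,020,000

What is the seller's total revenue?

Bids ranked high→low: 81,020,000 (Verdant), 67,130,000 (Cinder), 51,160,000 (Lumen), 50,300,000 (Larkspur), 34,400,000 (Quill), …
The 3 highest are Verdant, Cinder, Lumen.
First losing bid is Larkspur's $50,300,000, which sets the uniform price.
Total revenue = 3 × $50,300,000 = $150,900,000.

Total revenue: $150,900,000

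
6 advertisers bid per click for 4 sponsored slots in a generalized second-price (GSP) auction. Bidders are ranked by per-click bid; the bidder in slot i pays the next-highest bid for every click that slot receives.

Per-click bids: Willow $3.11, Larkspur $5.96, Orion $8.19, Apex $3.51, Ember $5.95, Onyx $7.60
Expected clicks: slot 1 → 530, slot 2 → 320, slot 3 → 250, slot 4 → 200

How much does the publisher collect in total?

Total revenue: $8124.70

Per-click bids in order: $8.19 (Orion) > $7.60 (Onyx) > $5.96 (Larkspur) > $5.95 (Ember) > $3.51 (Apex) > …
Slot 1: Orion pays $7.60 × 530 = $4028.00
Slot 2: Onyx pays $5.96 × 320 = $1907.20
Slot 3: Larkspur pays $5.95 × 250 = $1487.50
Slot 4: Ember pays $3.51 × 200 = $702.00
Total = $8124.70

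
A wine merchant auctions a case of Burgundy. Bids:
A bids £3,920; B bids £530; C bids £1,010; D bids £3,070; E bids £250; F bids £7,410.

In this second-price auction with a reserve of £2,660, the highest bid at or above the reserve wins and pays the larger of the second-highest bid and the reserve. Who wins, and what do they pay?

F pays £3,920

Second-price auction with a reserve of £2,660: the highest bid at or above the reserve wins and pays the larger of the second-highest bid and the reserve.
Bids ranked: 7,410 (F) > 3,920 (A) > 3,070 (D) > 1,010 (C) > 530 (B) > 250 (E)
F has the top bid at or above the reserve (£7,410).
max(second-highest £3,920, reserve £2,660) = £3,920; the reserve does not bind.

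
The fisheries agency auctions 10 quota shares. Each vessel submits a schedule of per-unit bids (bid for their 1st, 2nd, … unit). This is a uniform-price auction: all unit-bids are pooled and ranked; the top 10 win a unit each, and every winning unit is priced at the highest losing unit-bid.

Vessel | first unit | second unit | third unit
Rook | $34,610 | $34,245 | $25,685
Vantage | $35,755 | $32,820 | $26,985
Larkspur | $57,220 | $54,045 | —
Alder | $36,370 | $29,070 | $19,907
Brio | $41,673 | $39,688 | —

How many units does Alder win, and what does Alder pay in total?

Pooled unit-bids ranked (top 10): 57,220 (Larkspur-1), 54,045 (Larkspur-2), 41,673 (Brio-1), 39,688 (Brio-2), 36,370 (Alder-1), 35,755 (Vantage-1), 34,610 (Rook-1), 34,245 (Rook-2), 32,820 (Vantage-2), 29,070 (Alder-2)
Highest rejected unit-bid = $26,985.
Alder wins 2 unit(s) at $26,985 each.

Alder: 2 units, pays $53,970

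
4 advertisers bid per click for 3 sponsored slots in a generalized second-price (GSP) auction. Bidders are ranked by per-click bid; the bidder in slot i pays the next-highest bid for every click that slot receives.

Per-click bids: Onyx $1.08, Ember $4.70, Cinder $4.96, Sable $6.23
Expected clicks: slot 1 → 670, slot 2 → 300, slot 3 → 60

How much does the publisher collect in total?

Total revenue: $4798.00

Per-click bids in order: $6.23 (Sable) > $4.96 (Cinder) > $4.70 (Ember) > $1.08 (Onyx)
Slot 1: Sable pays $4.96 × 670 = $3323.20
Slot 2: Cinder pays $4.70 × 300 = $1410.00
Slot 3: Ember pays $1.08 × 60 = $64.80
Total = $4798.00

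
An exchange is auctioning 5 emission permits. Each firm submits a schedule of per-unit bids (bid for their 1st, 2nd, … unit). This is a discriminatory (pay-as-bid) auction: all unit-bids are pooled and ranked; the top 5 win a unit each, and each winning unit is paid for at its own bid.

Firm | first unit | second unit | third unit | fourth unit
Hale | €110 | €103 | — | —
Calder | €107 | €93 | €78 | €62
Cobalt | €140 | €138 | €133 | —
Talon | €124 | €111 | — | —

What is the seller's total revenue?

Total revenue: €646

Merging the schedules and taking the best 5: 140 (Cobalt-1), 138 (Cobalt-2), 133 (Cobalt-3), 124 (Talon-1), 111 (Talon-2)
Next rejected bid: €110 (not a price — pay-as-bid).
Each winning unit pays its own bid.
Revenue = 140 + 138 + 133 + 124 + 111 = €646.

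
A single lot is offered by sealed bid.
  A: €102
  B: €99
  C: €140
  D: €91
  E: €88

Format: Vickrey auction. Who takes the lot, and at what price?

C pays €102

Bids ranked: 140 (C) > 102 (A) > 99 (B) > 91 (D) > 88 (E)
Second-price: C pays A's bid of €102.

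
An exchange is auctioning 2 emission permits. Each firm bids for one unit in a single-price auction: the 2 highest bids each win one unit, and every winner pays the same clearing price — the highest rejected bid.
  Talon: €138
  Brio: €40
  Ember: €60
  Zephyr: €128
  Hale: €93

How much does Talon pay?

Talon pays €93

Ordering the bids: 138 (Talon), 128 (Zephyr), 93 (Hale), 60 (Ember), …
The 2 highest are Talon, Zephyr.
Highest unsuccessful bid: €93 → clearing price.
Talon wins → pays €93.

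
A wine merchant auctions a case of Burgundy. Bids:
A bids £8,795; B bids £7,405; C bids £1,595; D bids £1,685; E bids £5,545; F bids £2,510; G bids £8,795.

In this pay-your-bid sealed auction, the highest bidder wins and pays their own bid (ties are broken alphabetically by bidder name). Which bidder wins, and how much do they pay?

Bids ranked: 8,795 (A) > 8,795 (G) > 7,405 (B) > 5,545 (E) > 2,510 (F) > 1,685 (D) > …
Tie at £8,795 → A wins by tie-break.
A has the highest bid and pays exactly that: £8,795.

A pays £8,795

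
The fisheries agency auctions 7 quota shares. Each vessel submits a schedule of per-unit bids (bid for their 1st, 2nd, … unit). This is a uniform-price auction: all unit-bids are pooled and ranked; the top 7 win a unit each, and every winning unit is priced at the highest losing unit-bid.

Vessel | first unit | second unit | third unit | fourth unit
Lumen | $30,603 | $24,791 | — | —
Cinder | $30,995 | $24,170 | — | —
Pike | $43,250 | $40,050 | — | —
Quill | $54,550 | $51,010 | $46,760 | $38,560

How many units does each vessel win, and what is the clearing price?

Cinder 1, Pike 2, Quill 4; clearing price $30,603

Pooled unit-bids ranked (top 7): 54,550 (Quill-1), 51,010 (Quill-2), 46,760 (Quill-3), 43,250 (Pike-1), 40,050 (Pike-2), 38,560 (Quill-4), 30,995 (Cinder-1)
First bid not allocated: $30,603.
Allocation: Cinder 1, Pike 2, Quill 4.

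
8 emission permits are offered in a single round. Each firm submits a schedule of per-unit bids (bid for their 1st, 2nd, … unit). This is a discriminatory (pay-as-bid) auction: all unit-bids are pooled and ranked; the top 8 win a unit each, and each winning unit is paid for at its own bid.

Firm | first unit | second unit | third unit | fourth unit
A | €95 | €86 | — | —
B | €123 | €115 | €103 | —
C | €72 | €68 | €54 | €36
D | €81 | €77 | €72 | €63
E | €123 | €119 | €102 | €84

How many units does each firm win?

A 2, B 3, E 3

Pooled unit-bids ranked (top 8): 123 (B-1), 123 (E-1), 119 (E-2), 115 (B-2), 103 (B-3), 102 (E-3), 95 (A-1), 86 (A-2)
Next rejected bid: €84 (not a price — pay-as-bid).
Allocation: A 2, B 3, E 3.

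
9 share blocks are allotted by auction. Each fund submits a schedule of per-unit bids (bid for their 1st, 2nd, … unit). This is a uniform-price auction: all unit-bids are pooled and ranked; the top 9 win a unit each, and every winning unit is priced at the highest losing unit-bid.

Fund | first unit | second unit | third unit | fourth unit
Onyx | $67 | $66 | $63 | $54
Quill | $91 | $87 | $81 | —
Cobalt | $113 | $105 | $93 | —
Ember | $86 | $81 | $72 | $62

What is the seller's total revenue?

Merging the schedules and taking the best 9: 113 (Cobalt-1), 105 (Cobalt-2), 93 (Cobalt-3), 91 (Quill-1), 87 (Quill-2), 86 (Ember-1), 81 (Quill-3), 81 (Ember-2), 72 (Ember-3)
First bid not allocated: $67.
Allocation: Cobalt 3, Ember 3, Quill 3. Every unit priced at $67.
Revenue = 9 × 67 = $603.

Total revenue: $603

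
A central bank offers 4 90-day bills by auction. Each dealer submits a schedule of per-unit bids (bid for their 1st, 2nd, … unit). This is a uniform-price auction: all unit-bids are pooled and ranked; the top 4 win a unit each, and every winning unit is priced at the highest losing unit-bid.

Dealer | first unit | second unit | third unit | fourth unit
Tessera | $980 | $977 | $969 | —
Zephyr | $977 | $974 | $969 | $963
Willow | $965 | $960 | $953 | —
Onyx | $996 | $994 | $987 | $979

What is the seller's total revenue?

All unit-bids, highest first — top 4: 996 (Onyx-1), 994 (Onyx-2), 987 (Onyx-3), 980 (Tessera-1)
First bid not allocated: $979.
Allocation: Onyx 3, Tessera 1. Every unit priced at $979.
Revenue = 4 × 979 = $3,916.

Total revenue: $3,916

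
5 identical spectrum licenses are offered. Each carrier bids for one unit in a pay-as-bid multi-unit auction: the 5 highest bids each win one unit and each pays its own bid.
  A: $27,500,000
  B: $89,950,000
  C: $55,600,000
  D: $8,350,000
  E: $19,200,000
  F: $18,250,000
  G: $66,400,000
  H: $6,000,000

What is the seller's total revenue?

Bids ranked high→low: 89,950,000 (B), 66,400,000 (G), 55,600,000 (C), 27,500,000 (A), 19,200,000 (E), 18,250,000 (F), 8,350,000 (D), …
Top 5: B, G, C, A, E.
Total revenue = 89,950,000 + 66,400,000 + 55,600,000 + 27,500,000 + 19,200,000 = $258,650,000.

Total revenue: $258,650,000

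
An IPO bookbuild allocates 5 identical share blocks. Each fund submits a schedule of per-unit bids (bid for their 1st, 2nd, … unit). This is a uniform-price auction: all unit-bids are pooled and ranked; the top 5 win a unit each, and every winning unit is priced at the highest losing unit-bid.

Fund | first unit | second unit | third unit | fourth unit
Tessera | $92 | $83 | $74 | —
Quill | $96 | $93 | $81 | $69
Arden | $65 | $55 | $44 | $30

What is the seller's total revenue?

Total revenue: $370

All unit-bids, highest first — top 5: 96 (Quill-1), 93 (Quill-2), 92 (Tessera-1), 83 (Tessera-2), 81 (Quill-3)
First bid not allocated: $74.
Allocation: Quill 3, Tessera 2. Every unit priced at $74.
Revenue = 5 × 74 = $370.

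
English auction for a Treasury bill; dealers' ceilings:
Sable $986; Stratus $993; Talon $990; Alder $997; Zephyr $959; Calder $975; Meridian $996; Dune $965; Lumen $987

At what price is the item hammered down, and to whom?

Alder wins at $996

Rule: the price rises until one bidder remains; the winner pays the price at which the last rival dropped out.
Sorting limits: 997 (Alder) > 996 (Meridian) > 993 (Stratus) > 990 (Talon) > 987 (Lumen) > 986 (Sable) > …
Bidding ends when Meridian exits at $996; Alder takes it.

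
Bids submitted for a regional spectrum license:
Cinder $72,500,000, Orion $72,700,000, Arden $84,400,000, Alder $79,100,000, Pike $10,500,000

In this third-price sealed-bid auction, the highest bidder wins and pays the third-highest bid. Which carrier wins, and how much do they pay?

Arden pays $72,700,000

Third-price sealed-bid auction: the highest bidder wins and pays the third-highest bid.
Sorting bids: 84,400,000 (Arden) > 79,100,000 (Alder) > 72,700,000 (Orion) > 72,500,000 (Cinder) > 10,500,000 (Pike)
Arden wins; payment is bid #3 in the ranking = $72,700,000.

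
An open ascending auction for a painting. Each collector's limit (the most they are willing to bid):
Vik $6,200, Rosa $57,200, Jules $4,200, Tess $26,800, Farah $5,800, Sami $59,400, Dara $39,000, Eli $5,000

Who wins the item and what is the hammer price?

Sami wins at $57,200

Limits ranked: 59,400 (Sami) > 57,200 (Rosa) > 39,000 (Dara) > 26,800 (Tess) > 6,200 (Vik) > 5,800 (Farah) > …
Bidding ends when Rosa exits at $57,200; Sami takes it.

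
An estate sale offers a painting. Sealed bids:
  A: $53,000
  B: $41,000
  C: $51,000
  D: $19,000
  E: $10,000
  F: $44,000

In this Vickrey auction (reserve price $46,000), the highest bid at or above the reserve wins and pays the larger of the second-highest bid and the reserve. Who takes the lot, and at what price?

A pays $51,000

Vickrey auction (reserve price $46,000): the highest bid at or above the reserve wins and pays the larger of the second-highest bid and the reserve.
Bids in order: 53,000 (A) > 51,000 (C) > 44,000 (F) > 41,000 (B) > 19,000 (D) > 10,000 (E)
A has the top bid at or above the reserve ($53,000).
Second-highest bid $51,000 exceeds the reserve $46,000 → payment $51,000.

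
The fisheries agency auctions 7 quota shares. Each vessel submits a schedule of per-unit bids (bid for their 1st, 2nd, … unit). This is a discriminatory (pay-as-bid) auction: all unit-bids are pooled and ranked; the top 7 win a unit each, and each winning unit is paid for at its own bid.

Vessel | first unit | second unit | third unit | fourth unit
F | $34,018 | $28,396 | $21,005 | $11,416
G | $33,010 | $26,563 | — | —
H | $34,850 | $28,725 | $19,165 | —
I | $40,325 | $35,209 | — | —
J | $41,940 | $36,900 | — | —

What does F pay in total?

Pooled unit-bids ranked (top 7): 41,940 (J-1), 40,325 (I-1), 36,900 (J-2), 35,209 (I-2), 34,850 (H-1), 34,018 (F-1), 33,010 (G-1)
Next rejected bid: $28,725 (not a price — pay-as-bid).
F's winning unit-bids: 34,018 = $34,018.

F pays $34,018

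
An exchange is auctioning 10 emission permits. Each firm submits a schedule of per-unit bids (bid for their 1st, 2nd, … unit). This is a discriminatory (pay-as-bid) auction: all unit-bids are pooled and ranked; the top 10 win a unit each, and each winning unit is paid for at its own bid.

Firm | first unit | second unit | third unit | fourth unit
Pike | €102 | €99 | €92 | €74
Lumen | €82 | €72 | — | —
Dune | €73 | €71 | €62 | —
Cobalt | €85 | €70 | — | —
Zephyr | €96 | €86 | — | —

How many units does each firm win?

Merging the schedules and taking the best 10: 102 (Pike-1), 99 (Pike-2), 96 (Zephyr-1), 92 (Pike-3), 86 (Zephyr-2), 85 (Cobalt-1), 82 (Lumen-1), 74 (Pike-4), 73 (Dune-1), 72 (Lumen-2)
Next rejected bid: €71 (not a price — pay-as-bid).
Allocation: Cobalt 1, Dune 1, Lumen 2, Pike 4, Zephyr 2.

Cobalt 1, Dune 1, Lumen 2, Pike 4, Zephyr 2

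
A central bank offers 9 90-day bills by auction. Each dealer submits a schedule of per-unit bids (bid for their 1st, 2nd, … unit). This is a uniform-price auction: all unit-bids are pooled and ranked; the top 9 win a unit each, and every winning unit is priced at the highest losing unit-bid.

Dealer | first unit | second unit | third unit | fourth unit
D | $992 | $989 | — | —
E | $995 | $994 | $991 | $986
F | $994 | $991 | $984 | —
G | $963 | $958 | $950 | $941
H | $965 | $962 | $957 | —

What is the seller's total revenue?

Merging the schedules and taking the best 9: 995 (E-1), 994 (E-2), 994 (F-1), 992 (D-1), 991 (E-3), 991 (F-2), 989 (D-2), 986 (E-4), 984 (F-3)
First bid not allocated: $965.
Allocation: D 2, E 4, F 3. Every unit priced at $965.
Revenue = 9 × 965 = $8,685.

Total revenue: $8,685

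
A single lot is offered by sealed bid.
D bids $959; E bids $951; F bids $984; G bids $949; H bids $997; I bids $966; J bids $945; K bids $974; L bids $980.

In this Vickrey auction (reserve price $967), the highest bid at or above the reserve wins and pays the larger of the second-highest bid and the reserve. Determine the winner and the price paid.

Bids in order: 997 (H) > 984 (F) > 980 (L) > 974 (K) > 966 (I) > 959 (D) > …
H has the top bid at or above the reserve ($997).
Second-highest bid $984 exceeds the reserve $967 → payment $984.

H pays $984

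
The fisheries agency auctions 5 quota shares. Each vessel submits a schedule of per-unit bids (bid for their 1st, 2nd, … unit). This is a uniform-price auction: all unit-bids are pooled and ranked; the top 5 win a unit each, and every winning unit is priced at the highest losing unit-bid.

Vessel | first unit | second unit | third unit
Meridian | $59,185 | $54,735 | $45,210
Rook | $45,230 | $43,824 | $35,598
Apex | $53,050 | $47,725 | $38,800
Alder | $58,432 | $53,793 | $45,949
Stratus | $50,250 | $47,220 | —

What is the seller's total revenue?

Total revenue: $251,250

All unit-bids, highest first — top 5: 59,185 (Meridian-1), 58,432 (Alder-1), 54,735 (Meridian-2), 53,793 (Alder-2), 53,050 (Apex-1)
Highest rejected unit-bid = $50,250.
Allocation: Alder 2, Apex 1, Meridian 2. Every unit priced at $50,250.
Revenue = 5 × 50,250 = $251,250.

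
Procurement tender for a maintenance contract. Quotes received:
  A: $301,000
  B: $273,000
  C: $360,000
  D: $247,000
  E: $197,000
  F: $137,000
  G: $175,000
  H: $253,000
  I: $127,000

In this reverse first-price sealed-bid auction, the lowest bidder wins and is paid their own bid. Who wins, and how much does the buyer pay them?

I is paid $127,000

Sorting bids: 127,000 (I) < 137,000 (F) < 175,000 (G) < 197,000 (E) < 247,000 (D) < 253,000 (H) < …
I is lowest → is paid own bid, $127,000.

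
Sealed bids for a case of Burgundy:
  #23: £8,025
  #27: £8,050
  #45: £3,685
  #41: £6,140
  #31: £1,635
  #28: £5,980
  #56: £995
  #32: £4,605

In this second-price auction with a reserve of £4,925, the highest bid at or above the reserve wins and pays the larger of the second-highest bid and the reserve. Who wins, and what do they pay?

#27 pays £8,025

Sorting bids: 8,050 (#27) > 8,025 (#23) > 6,140 (#41) > 5,980 (#28) > 4,605 (#32) > 3,685 (#45) > …
Highest eligible bid: #27 at £8,050.
Second-highest bid £8,025 exceeds the reserve £4,925 → payment £8,025.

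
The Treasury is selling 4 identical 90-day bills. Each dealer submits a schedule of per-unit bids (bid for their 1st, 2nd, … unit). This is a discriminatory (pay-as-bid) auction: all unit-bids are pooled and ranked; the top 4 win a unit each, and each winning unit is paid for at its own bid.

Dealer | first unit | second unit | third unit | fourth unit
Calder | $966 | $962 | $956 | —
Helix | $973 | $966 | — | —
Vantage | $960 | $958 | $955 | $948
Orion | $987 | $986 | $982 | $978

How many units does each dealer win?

Orion 4

All unit-bids, highest first — top 4: 987 (Orion-1), 986 (Orion-2), 982 (Orion-3), 978 (Orion-4)
Next rejected bid: $973 (not a price — pay-as-bid).
Allocation: Orion 4.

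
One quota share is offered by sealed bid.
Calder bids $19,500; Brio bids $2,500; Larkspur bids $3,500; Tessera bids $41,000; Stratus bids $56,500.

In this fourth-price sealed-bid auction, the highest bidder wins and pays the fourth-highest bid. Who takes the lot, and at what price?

Bids ranked: 56,500 (Stratus) > 41,000 (Tessera) > 19,500 (Calder) > 3,500 (Larkspur) > 2,500 (Brio)
Stratus wins; payment is bid #4 in the ranking = $3,500.

Stratus pays $3,500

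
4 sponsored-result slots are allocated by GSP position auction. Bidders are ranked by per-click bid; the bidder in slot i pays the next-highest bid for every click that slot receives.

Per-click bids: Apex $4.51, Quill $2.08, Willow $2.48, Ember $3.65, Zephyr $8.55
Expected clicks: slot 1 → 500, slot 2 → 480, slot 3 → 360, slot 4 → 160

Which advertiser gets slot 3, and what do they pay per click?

Per-click bids in order: $8.55 (Zephyr) > $4.51 (Apex) > $3.65 (Ember) > $2.48 (Willow) > $2.08 (Quill)
Slot 3 goes to the third-ranked bidder, Ember, who pays the next bid down: $2.48/click.

Ember; $2.48 per click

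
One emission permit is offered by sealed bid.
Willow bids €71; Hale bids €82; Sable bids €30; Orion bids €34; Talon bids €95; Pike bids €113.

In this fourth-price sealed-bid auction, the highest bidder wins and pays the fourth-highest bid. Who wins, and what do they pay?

Sorting bids: 113 (Pike) > 95 (Talon) > 82 (Hale) > 71 (Willow) > 34 (Orion) > 30 (Sable)
Pike is highest; pays the fourth-highest bid, €71.

Pike pays €71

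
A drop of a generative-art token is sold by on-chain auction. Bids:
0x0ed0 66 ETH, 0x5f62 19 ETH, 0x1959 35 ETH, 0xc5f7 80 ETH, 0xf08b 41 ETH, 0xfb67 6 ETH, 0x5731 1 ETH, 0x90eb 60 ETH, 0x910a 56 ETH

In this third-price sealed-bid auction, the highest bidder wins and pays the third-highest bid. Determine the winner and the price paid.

0xc5f7 pays 60 ETH

Third-price sealed-bid auction: the highest bidder wins and pays the third-highest bid.
Sorting bids: 80 (0xc5f7) > 66 (0x0ed0) > 60 (0x90eb) > 56 (0x910a) > 41 (0xf08b) > 35 (0x1959) > …
0xc5f7 wins; payment is bid #3 in the ranking = 60 ETH.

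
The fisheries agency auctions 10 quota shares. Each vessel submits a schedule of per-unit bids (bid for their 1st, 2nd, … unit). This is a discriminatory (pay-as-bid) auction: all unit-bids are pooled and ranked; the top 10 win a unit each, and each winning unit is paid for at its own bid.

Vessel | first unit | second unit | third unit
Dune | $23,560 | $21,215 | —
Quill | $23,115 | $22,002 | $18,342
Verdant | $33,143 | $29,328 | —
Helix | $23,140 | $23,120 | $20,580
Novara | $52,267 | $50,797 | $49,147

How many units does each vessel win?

Dune 1, Helix 2, Novara 3, Quill 2, Verdant 2

All unit-bids, highest first — top 10: 52,267 (Novara-1), 50,797 (Novara-2), 49,147 (Novara-3), 33,143 (Verdant-1), 29,328 (Verdant-2), 23,560 (Dune-1), 23,140 (Helix-1), 23,120 (Helix-2), 23,115 (Quill-1), 22,002 (Quill-2)
Next rejected bid: $21,215 (not a price — pay-as-bid).
Allocation: Dune 1, Helix 2, Novara 3, Quill 2, Verdant 2.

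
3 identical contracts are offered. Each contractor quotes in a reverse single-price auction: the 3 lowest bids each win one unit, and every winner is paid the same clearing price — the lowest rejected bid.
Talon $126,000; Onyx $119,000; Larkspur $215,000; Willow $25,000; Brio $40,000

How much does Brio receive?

Brio is paid $126,000

Sorting: 25,000 (Willow), 40,000 (Brio), 119,000 (Onyx), 126,000 (Talon), 215,000 (Larkspur)
Winners (3 units): Willow, Brio, Onyx.
Clearing price = lowest rejected bid = $126,000.
Brio wins → is paid $126,000.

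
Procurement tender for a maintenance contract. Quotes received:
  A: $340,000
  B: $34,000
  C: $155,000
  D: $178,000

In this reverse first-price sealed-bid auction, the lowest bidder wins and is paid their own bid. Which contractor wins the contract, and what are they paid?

Sorting bids: 34,000 (B) < 155,000 (C) < 178,000 (D) < 340,000 (A)
B is lowest → is paid own bid, $34,000.

B is paid $34,000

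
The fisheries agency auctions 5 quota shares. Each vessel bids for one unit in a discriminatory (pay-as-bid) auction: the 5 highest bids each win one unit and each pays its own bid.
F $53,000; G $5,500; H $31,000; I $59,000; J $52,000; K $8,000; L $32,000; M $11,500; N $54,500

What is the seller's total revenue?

Total revenue: $250,500

Sorting: 59,000 (I), 54,500 (N), 53,000 (F), 52,000 (J), 32,000 (L), 31,000 (H), 11,500 (M), …
Winners (5 units): I, N, F, J, L.
Total revenue = 59,000 + 54,500 + 53,000 + 52,000 + 32,000 = $250,500.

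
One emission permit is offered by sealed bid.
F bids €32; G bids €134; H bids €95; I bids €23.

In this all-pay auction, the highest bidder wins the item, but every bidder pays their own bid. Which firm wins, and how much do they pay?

G pays €134

Bids ranked: 134 (G) > 95 (H) > 32 (F) > 23 (I)
G wins with the top bid; all bids are sunk regardless.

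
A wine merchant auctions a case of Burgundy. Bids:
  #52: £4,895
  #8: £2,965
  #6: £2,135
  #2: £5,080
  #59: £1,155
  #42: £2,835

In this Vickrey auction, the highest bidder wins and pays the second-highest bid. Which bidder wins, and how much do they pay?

#2 pays £4,895

Bids in order: 5,080 (#2) > 4,895 (#52) > 2,965 (#8) > 2,835 (#42) > 2,135 (#6) > 1,155 (#59)
#2 wins with the highest bid; price is set by the runner-up at £4,895.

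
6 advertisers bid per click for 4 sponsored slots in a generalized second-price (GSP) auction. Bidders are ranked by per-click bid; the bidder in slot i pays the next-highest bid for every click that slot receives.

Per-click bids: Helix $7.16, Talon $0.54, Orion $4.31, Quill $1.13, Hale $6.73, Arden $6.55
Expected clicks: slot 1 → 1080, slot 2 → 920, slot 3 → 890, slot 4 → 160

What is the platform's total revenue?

Per-click bids in order: $7.16 (Helix) > $6.73 (Hale) > $6.55 (Arden) > $4.31 (Orion) > $1.13 (Quill) > …
Slot 1: Helix pays $6.73 × 1080 = $7268.40
Slot 2: Hale pays $6.55 × 920 = $6026.00
Slot 3: Arden pays $4.31 × 890 = $3835.90
Slot 4: Orion pays $1.13 × 160 = $180.80
Total = $17311.10

Total revenue: $17311.10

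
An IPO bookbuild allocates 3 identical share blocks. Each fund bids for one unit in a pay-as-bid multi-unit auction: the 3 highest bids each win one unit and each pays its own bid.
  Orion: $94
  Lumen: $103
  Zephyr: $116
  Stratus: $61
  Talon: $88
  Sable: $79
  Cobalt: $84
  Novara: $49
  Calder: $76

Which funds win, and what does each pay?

Zephyr $116, Lumen $103, Orion $94

Ordering the bids: 116 (Zephyr), 103 (Lumen), 94 (Orion), 88 (Talon), 84 (Cobalt), …
Top 3: Zephyr, Lumen, Orion.
Each winner pays its own bid: Zephyr $116, Lumen $103, Orion $94.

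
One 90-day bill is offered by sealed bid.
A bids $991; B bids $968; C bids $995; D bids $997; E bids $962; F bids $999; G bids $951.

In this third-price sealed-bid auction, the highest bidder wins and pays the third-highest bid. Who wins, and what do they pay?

Bids ranked: 999 (F) > 997 (D) > 995 (C) > 991 (A) > 968 (B) > 962 (E) > …
F is highest; pays the third-highest bid, $995.

F pays $995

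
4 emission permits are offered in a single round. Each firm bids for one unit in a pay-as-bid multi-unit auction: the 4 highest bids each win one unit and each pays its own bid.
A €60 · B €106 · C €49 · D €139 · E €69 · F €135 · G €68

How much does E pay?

Sorting: 139 (D), 135 (F), 106 (B), 69 (E), 68 (G), 60 (A), …
Winners (4 units): D, F, B, E.
E wins → own bid €69.

E pays €69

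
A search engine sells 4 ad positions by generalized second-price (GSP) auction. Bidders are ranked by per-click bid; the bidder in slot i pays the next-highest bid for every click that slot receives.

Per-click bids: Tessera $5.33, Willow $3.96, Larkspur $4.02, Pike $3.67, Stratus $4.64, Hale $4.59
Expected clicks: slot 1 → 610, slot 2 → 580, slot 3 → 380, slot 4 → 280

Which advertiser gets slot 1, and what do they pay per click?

Tessera; $4.64 per click

Per-click bids in order: $5.33 (Tessera) > $4.64 (Stratus) > $4.59 (Hale) > $4.02 (Larkspur) > $3.96 (Willow) > …
Slot 1 goes to the first-ranked bidder, Tessera, who pays the next bid down: $4.64/click.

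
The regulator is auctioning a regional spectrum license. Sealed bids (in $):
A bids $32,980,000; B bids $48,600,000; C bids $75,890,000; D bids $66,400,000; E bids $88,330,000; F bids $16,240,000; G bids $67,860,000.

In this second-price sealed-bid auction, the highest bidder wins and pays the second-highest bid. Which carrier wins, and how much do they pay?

Bids in order: 88,330,000 (E) > 75,890,000 (C) > 67,860,000 (G) > 66,400,000 (D) > 48,600,000 (B) > 32,980,000 (A) > …
Second-price: E pays C's bid of $75,890,000.

E pays $75,890,000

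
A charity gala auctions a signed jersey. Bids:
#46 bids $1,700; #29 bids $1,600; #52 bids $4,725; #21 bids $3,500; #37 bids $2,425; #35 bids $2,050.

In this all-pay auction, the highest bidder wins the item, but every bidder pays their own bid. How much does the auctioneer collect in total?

All-pay auction: the highest bidder wins the item, but every bidder pays their own bid.
Bids ranked: 4,725 (#52) > 3,500 (#21) > 2,425 (#37) > 2,050 (#35) > 1,700 (#46) > 1,600 (#29)
#52 wins with the top bid; all bids are sunk regardless.
Every bidder forfeits their bid regardless of winning.
Revenue = 1,700 + 1,600 + 4,725 + 3,500 + 2,425 + 2,050 = $16,000.

Total revenue: $16,000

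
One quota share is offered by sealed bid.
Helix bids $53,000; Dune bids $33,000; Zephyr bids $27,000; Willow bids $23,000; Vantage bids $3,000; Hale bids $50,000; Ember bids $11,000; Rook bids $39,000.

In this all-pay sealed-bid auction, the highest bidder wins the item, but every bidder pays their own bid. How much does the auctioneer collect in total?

Total revenue: $239,000

Rule: the highest bidder wins the item, but every bidder pays their own bid.
Sorting bids: 53,000 (Helix) > 50,000 (Hale) > 39,000 (Rook) > 33,000 (Dune) > 27,000 (Zephyr) > 23,000 (Willow) > …
Every bidder forfeits their bid regardless of winning.
Revenue = 53,000 + 33,000 + 27,000 + 23,000 + 3,000 + 50,000 + 11,000 + 39,000 = $239,000.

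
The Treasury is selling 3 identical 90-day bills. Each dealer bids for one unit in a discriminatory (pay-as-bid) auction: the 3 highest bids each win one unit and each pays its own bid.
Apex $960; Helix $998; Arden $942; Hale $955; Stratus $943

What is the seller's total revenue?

Total revenue: $2,913

Bids ranked high→low: 998 (Helix), 960 (Apex), 955 (Hale), 943 (Stratus), 942 (Arden)
Winners (3 units): Helix, Apex, Hale.
Total revenue = 998 + 960 + 955 = $2,913.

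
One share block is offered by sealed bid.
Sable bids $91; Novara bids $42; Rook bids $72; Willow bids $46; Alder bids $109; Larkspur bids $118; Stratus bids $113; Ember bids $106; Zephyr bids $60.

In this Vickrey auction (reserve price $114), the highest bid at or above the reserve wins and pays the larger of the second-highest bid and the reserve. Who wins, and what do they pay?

Larkspur pays $114

Rule: the highest bid at or above the reserve wins and pays the larger of the second-highest bid and the reserve.
Bids ranked: 118 (Larkspur) > 113 (Stratus) > 109 (Alder) > 106 (Ember) > 91 (Sable) > 72 (Rook) > …
Larkspur has the top bid at or above the reserve ($118).
max(second-highest $113, reserve $114) = $114.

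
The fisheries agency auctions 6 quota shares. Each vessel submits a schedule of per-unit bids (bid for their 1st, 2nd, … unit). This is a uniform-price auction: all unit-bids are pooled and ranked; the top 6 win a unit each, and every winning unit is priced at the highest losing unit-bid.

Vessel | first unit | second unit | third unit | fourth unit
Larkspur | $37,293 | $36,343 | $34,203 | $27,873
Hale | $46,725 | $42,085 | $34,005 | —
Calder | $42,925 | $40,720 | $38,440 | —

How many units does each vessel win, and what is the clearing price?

Calder 3, Hale 2, Larkspur 1; clearing price $36,343

Pooled unit-bids ranked (top 6): 46,725 (Hale-1), 42,925 (Calder-1), 42,085 (Hale-2), 40,720 (Calder-2), 38,440 (Calder-3), 37,293 (Larkspur-1)
Highest rejected unit-bid = $36,343.
Allocation: Calder 3, Hale 2, Larkspur 1.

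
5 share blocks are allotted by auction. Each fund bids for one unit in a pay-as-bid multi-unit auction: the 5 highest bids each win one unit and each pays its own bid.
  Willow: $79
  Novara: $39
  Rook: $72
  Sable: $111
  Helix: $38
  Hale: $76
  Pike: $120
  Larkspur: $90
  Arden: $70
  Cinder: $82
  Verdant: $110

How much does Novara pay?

Ordering the bids: 120 (Pike), 111 (Sable), 110 (Verdant), 90 (Larkspur), 82 (Cinder), 79 (Willow), 76 (Hale), …
Top 5: Pike, Sable, Verdant, Larkspur, Cinder.
Novara does not win → $0.

Novara pays $0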